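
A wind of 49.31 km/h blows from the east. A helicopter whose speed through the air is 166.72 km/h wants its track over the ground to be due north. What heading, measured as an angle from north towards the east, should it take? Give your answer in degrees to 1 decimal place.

The wind pushes perpendicular to the desired track; the heading must have a component into the wind equal to 49.31 km/h: 166.72 sin θ = 49.31.
sin θ = 0.2958, so θ = 17.203°.

17.2°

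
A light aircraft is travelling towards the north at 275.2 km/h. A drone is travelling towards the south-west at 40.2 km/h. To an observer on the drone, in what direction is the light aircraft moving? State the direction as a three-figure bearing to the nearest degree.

005°

Taking east as x and north as y: light aircraft velocity = (0.000, 275.200) km/h; drone velocity = (-28.426, -28.426) km/h.
Velocity of light aircraft relative to drone = (0.000, 275.200) − (-28.426, -28.426) = (28.426, 303.626) km/h.
Bearing = atan2(28.43, 303.63) = 5.35° clockwise from north.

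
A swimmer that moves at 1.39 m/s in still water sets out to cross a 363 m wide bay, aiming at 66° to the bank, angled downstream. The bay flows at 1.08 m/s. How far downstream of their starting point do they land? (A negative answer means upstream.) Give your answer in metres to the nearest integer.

Perpendicular speed = 1.270 m/s; crossing time = 363 / 1.270 = 285.865 s.
Net downstream speed = 1.645 m/s.
Drift = 1.645 × 285.865 = 470.353 m (downstream).

470 m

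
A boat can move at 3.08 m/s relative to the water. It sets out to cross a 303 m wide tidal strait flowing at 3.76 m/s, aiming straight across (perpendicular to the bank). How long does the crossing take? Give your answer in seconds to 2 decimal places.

98.38 s

The component of the boat's velocity perpendicular to the bank is 3.08 m/s.
The flow acts along the bank and has no component across it.
Time = 303 / 3.080 = 98.377 s.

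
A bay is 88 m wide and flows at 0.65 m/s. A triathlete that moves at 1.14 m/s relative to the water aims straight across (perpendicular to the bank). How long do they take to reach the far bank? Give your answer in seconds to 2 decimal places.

77.19 s

The component of the triathlete's velocity perpendicular to the bank is 1.14 m/s.
Only the cross-stream component determines the crossing time; the current contributes nothing perpendicular to the bank.
Time = 88 / 1.140 = 77.193 s.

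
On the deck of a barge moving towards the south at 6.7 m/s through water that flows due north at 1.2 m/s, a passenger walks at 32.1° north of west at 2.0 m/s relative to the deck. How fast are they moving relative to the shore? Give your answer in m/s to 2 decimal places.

4.75 m/s

In east/north components (m/s): passenger relative to barge = (-1.694, 1.063); barge relative to water = (0.000, -6.700); water relative to ground = (0.000, 1.200).
Sum = (-1.694, -4.437) m/s.
Speed = |(-1.694, -4.437)| = 4.750 m/s.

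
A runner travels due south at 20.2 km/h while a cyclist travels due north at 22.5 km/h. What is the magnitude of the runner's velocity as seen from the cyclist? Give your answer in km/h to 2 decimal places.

42.70 km/h

Taking east as x and north as y: runner velocity = (0.000, -20.200) km/h; cyclist velocity = (0.000, 22.500) km/h.
Velocity of runner relative to cyclist = (0.000, -20.200) − (0.000, 22.500) = (0.000, -42.700) km/h.
Magnitude = |(0.000, -42.700)| = 42.700 km/h.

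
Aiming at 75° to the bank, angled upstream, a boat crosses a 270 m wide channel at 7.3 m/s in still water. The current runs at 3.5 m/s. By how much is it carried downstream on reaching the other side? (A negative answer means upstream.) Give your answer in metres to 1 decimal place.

61.7 m

Perpendicular speed = 7.051 m/s; crossing time = 270 / 7.051 = 38.291 s.
Net downstream speed = 1.611 m/s.
Drift = 1.611 × 38.291 = 61.672 m (downstream).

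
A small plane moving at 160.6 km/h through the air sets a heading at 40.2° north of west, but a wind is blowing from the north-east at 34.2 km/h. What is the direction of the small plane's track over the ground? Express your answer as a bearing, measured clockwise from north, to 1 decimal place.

Taking east as x and north as y: velocity relative to the air = (-122.666, 103.661) km/h; the air relative to ground = (-24.183, -24.183) km/h.
Velocity relative to ground = (-122.666, 103.661) + (-24.183, -24.183) = (-146.849, 79.477) km/h.
Bearing = atan2(-146.85, 79.48) = 298.42° clockwise from north.

298.4°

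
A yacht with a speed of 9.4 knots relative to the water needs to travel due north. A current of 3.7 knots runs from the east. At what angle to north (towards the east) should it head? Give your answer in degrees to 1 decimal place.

The current pushes perpendicular to the desired track; the heading must have a component into the current equal to 3.7 knots: 9.4 sin θ = 3.7.
sin θ = 0.3936, so θ = 23.180°.

23.2°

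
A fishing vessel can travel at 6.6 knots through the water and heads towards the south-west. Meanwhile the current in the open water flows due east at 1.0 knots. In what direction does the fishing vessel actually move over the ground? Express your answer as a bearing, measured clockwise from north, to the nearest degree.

218°

Taking east as x and north as y: velocity relative to the water = (-4.667, -4.667) knots; the water relative to ground = (1.000, 0.000) knots.
Velocity relative to ground = (-4.667, -4.667) + (1.000, 0.000) = (-3.667, -4.667) knots.
Bearing = atan2(-3.67, -4.67) = 218.16° clockwise from north.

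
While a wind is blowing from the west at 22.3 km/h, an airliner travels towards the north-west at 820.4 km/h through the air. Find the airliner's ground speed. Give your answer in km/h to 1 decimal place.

Taking east as x and north as y: velocity relative to the air = (-580.110, 580.110) km/h; the air relative to ground = (22.300, 0.000) km/h.
Velocity relative to ground = (-580.110, 580.110) + (22.300, 0.000) = (-557.810, 580.110) km/h.
Speed = |(-557.810, 580.110)| = 804.786 km/h.

804.8 km/h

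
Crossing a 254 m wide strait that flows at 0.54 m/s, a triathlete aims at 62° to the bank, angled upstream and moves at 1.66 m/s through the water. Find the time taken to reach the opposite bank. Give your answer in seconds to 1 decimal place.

The component of the triathlete's velocity perpendicular to the bank is 1.66 × sin 62° = 1.466 m/s.
Only the cross-stream component determines the crossing time; the current contributes nothing perpendicular to the bank.
Time = 254 / 1.466 = 173.297 s.

173.3 s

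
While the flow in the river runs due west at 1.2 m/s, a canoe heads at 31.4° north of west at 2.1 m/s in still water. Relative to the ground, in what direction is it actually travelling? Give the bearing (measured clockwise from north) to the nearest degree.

Taking east as x and north as y: velocity relative to the water = (-1.792, 1.094) m/s; the water relative to ground = (-1.200, 0.000) m/s.
Velocity relative to ground = (-1.792, 1.094) + (-1.200, 0.000) = (-2.992, 1.094) m/s.
Bearing = atan2(-2.99, 1.09) = 290.08° clockwise from north.

290°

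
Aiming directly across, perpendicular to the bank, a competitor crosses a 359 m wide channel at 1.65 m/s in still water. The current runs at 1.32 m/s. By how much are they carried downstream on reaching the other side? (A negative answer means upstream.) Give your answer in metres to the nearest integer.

287 m

Perpendicular speed = 1.650 m/s; crossing time = 359 / 1.650 = 217.576 s.
Net downstream speed = 1.320 m/s.
Drift = 1.320 × 217.576 = 287.200 m (downstream).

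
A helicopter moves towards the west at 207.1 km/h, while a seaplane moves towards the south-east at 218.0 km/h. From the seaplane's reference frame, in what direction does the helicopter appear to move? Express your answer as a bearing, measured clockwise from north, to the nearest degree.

Taking east as x and north as y: helicopter velocity = (-207.100, 0.000) km/h; seaplane velocity = (154.149, -154.149) km/h.
Velocity of helicopter relative to seaplane = (-207.100, 0.000) − (154.149, -154.149) = (-361.249, 154.149) km/h.
Bearing = atan2(-361.25, 154.15) = 293.11° clockwise from north.

293°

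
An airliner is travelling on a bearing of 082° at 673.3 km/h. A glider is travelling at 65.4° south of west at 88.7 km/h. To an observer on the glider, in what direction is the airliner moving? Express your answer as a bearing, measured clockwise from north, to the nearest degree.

Taking east as x and north as y: airliner velocity = (666.747, 93.705) km/h; glider velocity = (-36.924, -80.649) km/h.
Velocity of airliner relative to glider = (666.747, 93.705) − (-36.924, -80.649) = (703.672, 174.354) km/h.
Bearing = atan2(703.67, 174.35) = 76.08° clockwise from north.

076°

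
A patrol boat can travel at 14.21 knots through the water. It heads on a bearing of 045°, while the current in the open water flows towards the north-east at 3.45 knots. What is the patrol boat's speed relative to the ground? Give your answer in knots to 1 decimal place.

17.7 knots

Taking east as x and north as y: velocity relative to the water = (10.048, 10.048) knots; the water relative to ground = (2.440, 2.440) knots.
Velocity relative to ground = (10.048, 10.048) + (2.440, 2.440) = (12.488, 12.488) knots.
Speed = |(12.488, 12.488)| = 17.660 knots.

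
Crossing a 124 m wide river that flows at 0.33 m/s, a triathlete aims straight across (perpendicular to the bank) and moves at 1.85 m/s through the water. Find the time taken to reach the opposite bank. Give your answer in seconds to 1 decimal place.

The component of the triathlete's velocity perpendicular to the bank is 1.85 m/s.
The flow acts along the bank and has no component across it.
Time = 124 / 1.850 = 67.027 s.

67.0 s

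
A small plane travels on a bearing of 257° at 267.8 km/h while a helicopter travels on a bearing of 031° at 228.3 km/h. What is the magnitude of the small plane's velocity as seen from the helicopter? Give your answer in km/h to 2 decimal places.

Taking east as x and north as y: small plane velocity = (-260.936, -60.242) km/h; helicopter velocity = (117.583, 195.691) km/h.
Velocity of small plane relative to helicopter = (-260.936, -60.242) − (117.583, 195.691) = (-378.519, -255.933) km/h.
Magnitude = |(-378.519, -255.933)| = 456.923 km/h.

456.92 km/h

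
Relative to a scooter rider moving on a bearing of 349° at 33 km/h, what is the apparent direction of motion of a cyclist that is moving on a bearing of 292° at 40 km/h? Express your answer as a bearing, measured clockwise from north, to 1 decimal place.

Taking east as x and north as y: cyclist velocity = (-37.087, 14.984) km/h; scooter rider velocity = (-6.297, 32.394) km/h.
Velocity of cyclist relative to scooter rider = (-37.087, 14.984) − (-6.297, 32.394) = (-30.791, -17.409) km/h.
Bearing = atan2(-30.79, -17.41) = 240.52° clockwise from north.

240.5°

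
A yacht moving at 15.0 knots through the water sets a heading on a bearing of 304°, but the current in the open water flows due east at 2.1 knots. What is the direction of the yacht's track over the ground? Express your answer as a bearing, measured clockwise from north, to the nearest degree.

Taking east as x and north as y: velocity relative to the water = (-12.436, 8.388) knots; the water relative to ground = (2.100, 0.000) knots.
Velocity relative to ground = (-12.436, 8.388) + (2.100, 0.000) = (-10.336, 8.388) knots.
Bearing = atan2(-10.34, 8.39) = 309.06° clockwise from north.

309°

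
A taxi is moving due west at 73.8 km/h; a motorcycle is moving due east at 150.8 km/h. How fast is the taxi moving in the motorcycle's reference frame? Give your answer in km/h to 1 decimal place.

Taking east as x and north as y: taxi velocity = (-73.800, 0.000) km/h; motorcycle velocity = (150.800, 0.000) km/h.
Velocity of taxi relative to motorcycle = (-73.800, 0.000) − (150.800, 0.000) = (-224.600, 0.000) km/h.
Magnitude = |(-224.600, 0.000)| = 224.600 km/h.

224.6 km/h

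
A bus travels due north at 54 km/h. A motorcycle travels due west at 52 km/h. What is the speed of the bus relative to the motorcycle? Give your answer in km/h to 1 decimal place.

75.0 km/h

Taking east as x and north as y: bus velocity = (0.000, 54.000) km/h; motorcycle velocity = (-52.000, 0.000) km/h.
Velocity of bus relative to motorcycle = (0.000, 54.000) − (-52.000, 0.000) = (52.000, 54.000) km/h.
Magnitude = |(52.000, 54.000)| = 74.967 km/h.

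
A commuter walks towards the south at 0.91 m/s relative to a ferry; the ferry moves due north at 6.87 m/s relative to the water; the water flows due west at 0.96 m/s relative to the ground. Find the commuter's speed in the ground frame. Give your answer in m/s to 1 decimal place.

6.0 m/s

In east/north components (m/s): commuter relative to ferry = (0.000, -0.910); ferry relative to water = (0.000, 6.870); water relative to ground = (-0.960, 0.000).
Sum = (-0.960, 5.960) m/s.
Speed = |(-0.960, 5.960)| = 6.037 m/s.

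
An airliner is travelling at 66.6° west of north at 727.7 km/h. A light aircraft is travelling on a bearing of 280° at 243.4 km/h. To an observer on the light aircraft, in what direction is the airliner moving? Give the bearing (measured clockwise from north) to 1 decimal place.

Taking east as x and north as y: airliner velocity = (-667.850, 289.005) km/h; light aircraft velocity = (-239.702, 42.266) km/h.
Velocity of airliner relative to light aircraft = (-667.850, 289.005) − (-239.702, 42.266) = (-428.148, 246.739) km/h.
Bearing = atan2(-428.15, 246.74) = 299.95° clockwise from north.

300.0°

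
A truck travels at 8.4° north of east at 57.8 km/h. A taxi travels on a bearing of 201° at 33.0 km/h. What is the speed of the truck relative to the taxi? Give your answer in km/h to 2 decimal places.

79.39 km/h

Taking east as x and north as y: truck velocity = (57.180, 8.444) km/h; taxi velocity = (-11.826, -30.808) km/h.
Velocity of truck relative to taxi = (57.180, 8.444) − (-11.826, -30.808) = (69.006, 39.252) km/h.
Magnitude = |(69.006, 39.252)| = 79.389 km/h.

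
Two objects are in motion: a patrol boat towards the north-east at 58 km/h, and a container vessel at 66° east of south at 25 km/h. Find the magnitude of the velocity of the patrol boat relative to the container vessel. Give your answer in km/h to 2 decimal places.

54.31 km/h

Taking east as x and north as y: patrol boat velocity = (41.012, 41.012) km/h; container vessel velocity = (22.839, -10.168) km/h.
Velocity of patrol boat relative to container vessel = (41.012, 41.012) − (22.839, -10.168) = (18.174, 51.181) km/h.
Magnitude = |(18.174, 51.181)| = 54.311 km/h.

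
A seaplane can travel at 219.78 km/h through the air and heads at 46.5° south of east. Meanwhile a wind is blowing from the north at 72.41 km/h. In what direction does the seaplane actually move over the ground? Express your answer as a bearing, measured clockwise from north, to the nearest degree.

Taking east as x and north as y: velocity relative to the air = (151.287, -159.423) km/h; the air relative to ground = (0.000, -72.410) km/h.
Velocity relative to ground = (151.287, -159.423) + (0.000, -72.410) = (151.287, -231.833) km/h.
Bearing = atan2(151.29, -231.83) = 146.87° clockwise from north.

147°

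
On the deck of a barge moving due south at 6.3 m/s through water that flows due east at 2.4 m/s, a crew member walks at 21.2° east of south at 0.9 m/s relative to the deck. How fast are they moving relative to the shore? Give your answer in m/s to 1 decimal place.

7.6 m/s

In east/north components (m/s): crew member relative to barge = (0.325, -0.839); barge relative to water = (0.000, -6.300); water relative to ground = (2.400, 0.000).
Sum = (2.725, -7.139) m/s.
Speed = |(2.725, -7.139)| = 7.642 m/s.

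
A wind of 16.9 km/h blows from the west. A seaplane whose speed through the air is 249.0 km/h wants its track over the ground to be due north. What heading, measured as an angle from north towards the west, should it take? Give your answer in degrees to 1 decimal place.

The wind pushes perpendicular to the desired track; the heading must have a component into the wind equal to 16.9 km/h: 249.0 sin θ = 16.9.
sin θ = 0.0679, so θ = 3.892°.

3.9°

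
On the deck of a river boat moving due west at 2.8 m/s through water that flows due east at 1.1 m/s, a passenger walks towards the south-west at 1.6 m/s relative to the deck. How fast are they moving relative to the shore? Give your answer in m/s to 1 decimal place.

In east/north components (m/s): passenger relative to river boat = (-1.131, -1.131); river boat relative to water = (-2.800, 0.000); water relative to ground = (1.100, 0.000).
Sum = (-2.831, -1.131) m/s.
Speed = |(-2.831, -1.131)| = 3.049 m/s.

3.0 m/s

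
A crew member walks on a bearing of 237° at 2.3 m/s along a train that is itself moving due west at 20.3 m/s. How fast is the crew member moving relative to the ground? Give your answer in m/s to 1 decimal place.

Taking east as x and north as y: train velocity = (-20.300, 0.000) m/s; crew member velocity relative to train = (-1.929, -1.253) m/s.
Velocity relative to ground = (-20.300, 0.000) + (-1.929, -1.253) = (-22.229, -1.253) m/s.
Speed = |(-22.229, -1.253)| = 22.264 m/s.

22.3 m/s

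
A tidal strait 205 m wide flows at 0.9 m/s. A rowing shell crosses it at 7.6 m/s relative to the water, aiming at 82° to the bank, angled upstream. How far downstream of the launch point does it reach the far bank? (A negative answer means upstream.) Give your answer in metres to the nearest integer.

Perpendicular speed = 7.526 m/s; crossing time = 205 / 7.526 = 27.239 s.
Net downstream speed = -0.158 m/s.
Drift = -0.158 × 27.239 = -4.296 m (upstream).

-4 m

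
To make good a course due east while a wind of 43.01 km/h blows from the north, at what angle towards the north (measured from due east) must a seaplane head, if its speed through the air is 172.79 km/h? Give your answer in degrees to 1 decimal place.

The wind pushes perpendicular to the desired track; the heading must have a component into the wind equal to 43.01 km/h: 172.79 sin θ = 43.01.
sin θ = 0.2489, so θ = 14.413°.

14.4°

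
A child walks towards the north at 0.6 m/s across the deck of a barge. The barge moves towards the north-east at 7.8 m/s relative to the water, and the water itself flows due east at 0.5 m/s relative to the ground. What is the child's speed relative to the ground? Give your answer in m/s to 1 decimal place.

In east/north components (m/s): child relative to barge = (0.000, 0.600); barge relative to water = (5.515, 5.515); water relative to ground = (0.500, 0.000).
Sum = (6.015, 6.115) m/s.
Speed = |(6.015, 6.115)| = 8.578 m/s.

8.6 m/s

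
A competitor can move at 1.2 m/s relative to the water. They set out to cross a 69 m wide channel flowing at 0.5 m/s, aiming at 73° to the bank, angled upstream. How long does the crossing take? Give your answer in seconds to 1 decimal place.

The component of the competitor's velocity perpendicular to the bank is 1.2 × sin 73° = 1.148 m/s.
The flow acts along the bank and has no component across it.
Time = 69 / 1.148 = 60.127 s.

60.1 s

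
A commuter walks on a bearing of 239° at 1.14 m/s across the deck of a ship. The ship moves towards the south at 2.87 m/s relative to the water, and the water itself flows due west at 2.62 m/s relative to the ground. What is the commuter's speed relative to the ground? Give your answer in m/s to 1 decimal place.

5.0 m/s

In east/north components (m/s): commuter relative to ship = (-0.977, -0.587); ship relative to water = (0.000, -2.870); water relative to ground = (-2.620, 0.000).
Sum = (-3.597, -3.457) m/s.
Speed = |(-3.597, -3.457)| = 4.989 m/s.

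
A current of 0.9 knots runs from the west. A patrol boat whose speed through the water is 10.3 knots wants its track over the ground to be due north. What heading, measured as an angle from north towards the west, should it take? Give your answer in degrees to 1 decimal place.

5.0°

The current pushes perpendicular to the desired track; the heading must have a component into the current equal to 0.9 knots: 10.3 sin θ = 0.9.
sin θ = 0.0874, so θ = 5.013°.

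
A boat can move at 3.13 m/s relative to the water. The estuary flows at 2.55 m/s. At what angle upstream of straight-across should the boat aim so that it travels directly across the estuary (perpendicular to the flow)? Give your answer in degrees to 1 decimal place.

54.6°

To cancel the current, the upstream component of the boat's velocity must equal the flow: 3.13 sin θ = 2.55.
sin θ = 2.55 / 3.13 = 0.8147.
θ = arcsin(0.8147) = 54.557°.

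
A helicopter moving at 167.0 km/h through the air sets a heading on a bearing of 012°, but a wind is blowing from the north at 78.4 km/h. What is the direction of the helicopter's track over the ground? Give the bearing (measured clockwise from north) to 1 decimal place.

022.2°

Taking east as x and north as y: velocity relative to the air = (34.721, 163.351) km/h; the air relative to ground = (0.000, -78.400) km/h.
Velocity relative to ground = (34.721, 163.351) + (0.000, -78.400) = (34.721, 84.951) km/h.
Bearing = atan2(34.72, 84.95) = 22.23° clockwise from north.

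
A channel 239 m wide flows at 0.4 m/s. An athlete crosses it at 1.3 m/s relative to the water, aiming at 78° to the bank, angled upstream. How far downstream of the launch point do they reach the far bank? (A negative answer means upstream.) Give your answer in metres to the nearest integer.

Perpendicular speed = 1.272 m/s; crossing time = 239 / 1.272 = 187.953 s.
Net downstream speed = 0.130 m/s.
Drift = 0.130 × 187.953 = 24.380 m (downstream).

24 m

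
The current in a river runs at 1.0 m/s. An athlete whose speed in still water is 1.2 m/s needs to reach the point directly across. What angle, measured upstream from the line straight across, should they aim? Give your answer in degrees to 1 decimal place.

56.4°

To cancel the current, the upstream component of the athlete's velocity must equal the flow: 1.2 sin θ = 1.0.
sin θ = 1.0 / 1.2 = 0.8333.
θ = arcsin(0.8333) = 56.443°.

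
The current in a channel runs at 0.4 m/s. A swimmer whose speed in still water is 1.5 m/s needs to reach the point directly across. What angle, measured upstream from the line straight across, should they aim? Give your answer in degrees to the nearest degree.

15°

To cancel the current, the upstream component of the swimmer's velocity must equal the flow: 1.5 sin θ = 0.4.
sin θ = 0.4 / 1.5 = 0.2667.
θ = arcsin(0.2667) = 15.466°.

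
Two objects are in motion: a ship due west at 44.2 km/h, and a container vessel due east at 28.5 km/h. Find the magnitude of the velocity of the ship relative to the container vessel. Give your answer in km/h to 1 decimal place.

72.7 km/h

Taking east as x and north as y: ship velocity = (-44.200, 0.000) km/h; container vessel velocity = (28.500, 0.000) km/h.
Velocity of ship relative to container vessel = (-44.200, 0.000) − (28.500, 0.000) = (-72.700, 0.000) km/h.
Magnitude = |(-72.700, 0.000)| = 72.700 km/h.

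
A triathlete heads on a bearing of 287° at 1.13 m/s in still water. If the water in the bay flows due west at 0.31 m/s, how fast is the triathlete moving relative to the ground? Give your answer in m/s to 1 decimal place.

Taking east as x and north as y: velocity relative to the water = (-1.081, 0.330) m/s; the water relative to ground = (-0.310, 0.000) m/s.
Velocity relative to ground = (-1.081, 0.330) + (-0.310, 0.000) = (-1.391, 0.330) m/s.
Speed = |(-1.391, 0.330)| = 1.429 m/s.

1.4 m/s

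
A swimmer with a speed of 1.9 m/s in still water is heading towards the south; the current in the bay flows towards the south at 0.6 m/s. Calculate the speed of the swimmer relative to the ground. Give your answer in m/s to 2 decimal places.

Taking east as x and north as y: velocity relative to the water = (0.000, -1.900) m/s; the water relative to ground = (0.000, -0.600) m/s.
Velocity relative to ground = (0.000, -1.900) + (0.000, -0.600) = (0.000, -2.500) m/s.
Speed = |(0.000, -2.500)| = 2.500 m/s.

2.50 m/s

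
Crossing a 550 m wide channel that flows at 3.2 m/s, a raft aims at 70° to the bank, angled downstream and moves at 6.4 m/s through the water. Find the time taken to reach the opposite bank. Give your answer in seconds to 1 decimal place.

91.5 s

The component of the raft's velocity perpendicular to the bank is 6.4 × sin 70° = 6.014 m/s.
The flow acts along the bank and has no component across it.
Time = 550 / 6.014 = 91.453 s.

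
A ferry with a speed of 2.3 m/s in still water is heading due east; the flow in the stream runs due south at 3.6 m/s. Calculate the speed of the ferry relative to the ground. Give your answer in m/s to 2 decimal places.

Taking east as x and north as y: velocity relative to the water = (2.300, 0.000) m/s; the water relative to ground = (0.000, -3.600) m/s.
Velocity relative to ground = (2.300, 0.000) + (0.000, -3.600) = (2.300, -3.600) m/s.
Speed = |(2.300, -3.600)| = 4.272 m/s.

4.27 m/s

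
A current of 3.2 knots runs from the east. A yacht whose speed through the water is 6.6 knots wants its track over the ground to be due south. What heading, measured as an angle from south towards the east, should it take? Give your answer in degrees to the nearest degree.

The current pushes perpendicular to the desired track; the heading must have a component into the current equal to 3.2 knots: 6.6 sin θ = 3.2.
sin θ = 0.4848, so θ = 29.003°.

29°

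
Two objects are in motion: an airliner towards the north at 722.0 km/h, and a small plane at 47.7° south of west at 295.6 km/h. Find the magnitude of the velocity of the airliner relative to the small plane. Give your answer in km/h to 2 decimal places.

961.44 km/h

Taking east as x and north as y: airliner velocity = (0.000, 722.000) km/h; small plane velocity = (-198.942, -218.635) km/h.
Velocity of airliner relative to small plane = (0.000, 722.000) − (-198.942, -218.635) = (198.942, 940.635) km/h.
Magnitude = |(198.942, 940.635)| = 961.443 km/h.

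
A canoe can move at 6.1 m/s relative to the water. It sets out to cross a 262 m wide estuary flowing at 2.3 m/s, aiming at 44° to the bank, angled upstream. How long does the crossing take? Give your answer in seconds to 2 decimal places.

The component of the canoe's velocity perpendicular to the bank is 6.1 × sin 44° = 4.237 m/s.
The current is parallel to the bank, so it does not affect the crossing time.
Time = 262 / 4.237 = 61.830 s.

61.83 s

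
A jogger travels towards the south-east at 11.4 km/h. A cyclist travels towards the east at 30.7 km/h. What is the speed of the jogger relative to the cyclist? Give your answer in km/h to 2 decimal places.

Taking east as x and north as y: jogger velocity = (8.061, -8.061) km/h; cyclist velocity = (30.700, 0.000) km/h.
Velocity of jogger relative to cyclist = (8.061, -8.061) − (30.700, 0.000) = (-22.639, -8.061) km/h.
Magnitude = |(-22.639, -8.061)| = 24.031 km/h.

24.03 km/h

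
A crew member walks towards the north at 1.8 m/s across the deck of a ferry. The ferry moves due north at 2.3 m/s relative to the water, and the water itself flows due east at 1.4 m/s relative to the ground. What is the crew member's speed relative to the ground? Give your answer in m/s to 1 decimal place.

4.3 m/s

In east/north components (m/s): crew member relative to ferry = (0.000, 1.800); ferry relative to water = (0.000, 2.300); water relative to ground = (1.400, 0.000).
Sum = (1.400, 4.100) m/s.
Speed = |(1.400, 4.100)| = 4.332 m/s.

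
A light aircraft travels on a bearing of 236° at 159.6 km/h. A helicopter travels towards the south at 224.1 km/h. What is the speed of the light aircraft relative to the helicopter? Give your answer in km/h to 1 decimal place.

Taking east as x and north as y: light aircraft velocity = (-132.314, -89.247) km/h; helicopter velocity = (0.000, -224.100) km/h.
Velocity of light aircraft relative to helicopter = (-132.314, -89.247) − (0.000, -224.100) = (-132.314, 134.853) km/h.
Magnitude = |(-132.314, 134.853)| = 188.924 km/h.

188.9 km/h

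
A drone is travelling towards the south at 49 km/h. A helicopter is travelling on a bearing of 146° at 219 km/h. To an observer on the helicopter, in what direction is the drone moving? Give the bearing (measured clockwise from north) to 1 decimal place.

Taking east as x and north as y: drone velocity = (0.000, -49.000) km/h; helicopter velocity = (122.463, -181.559) km/h.
Velocity of drone relative to helicopter = (0.000, -49.000) − (122.463, -181.559) = (-122.463, 132.559) km/h.
Bearing = atan2(-122.46, 132.56) = 317.27° clockwise from north.

317.3°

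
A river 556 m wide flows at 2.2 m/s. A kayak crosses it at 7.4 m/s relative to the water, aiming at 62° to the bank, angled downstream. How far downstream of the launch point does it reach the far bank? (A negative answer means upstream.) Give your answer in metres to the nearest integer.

Perpendicular speed = 6.534 m/s; crossing time = 556 / 6.534 = 85.096 s.
Net downstream speed = 5.674 m/s.
Drift = 5.674 × 85.096 = 482.841 m (downstream).

483 m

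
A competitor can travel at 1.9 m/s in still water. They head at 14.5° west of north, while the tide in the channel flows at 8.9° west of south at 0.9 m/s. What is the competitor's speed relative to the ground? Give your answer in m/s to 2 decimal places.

Taking east as x and north as y: velocity relative to the water = (-0.476, 1.839) m/s; the water relative to ground = (-0.139, -0.889) m/s.
Velocity relative to ground = (-0.476, 1.839) + (-0.139, -0.889) = (-0.615, 0.950) m/s.
Speed = |(-0.615, 0.950)| = 1.132 m/s.

1.13 m/s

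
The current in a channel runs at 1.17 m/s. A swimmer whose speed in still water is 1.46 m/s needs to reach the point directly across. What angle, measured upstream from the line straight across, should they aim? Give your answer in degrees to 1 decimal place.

53.3°

To cancel the current, the upstream component of the swimmer's velocity must equal the flow: 1.46 sin θ = 1.17.
sin θ = 1.17 / 1.46 = 0.8014.
θ = arcsin(0.8014) = 53.261°.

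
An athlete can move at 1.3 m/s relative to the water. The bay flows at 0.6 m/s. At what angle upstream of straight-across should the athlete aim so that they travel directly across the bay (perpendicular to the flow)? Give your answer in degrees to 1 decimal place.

To cancel the current, the upstream component of the athlete's velocity must equal the flow: 1.3 sin θ = 0.6.
sin θ = 0.6 / 1.3 = 0.4615.
θ = arcsin(0.4615) = 27.486°.

27.5°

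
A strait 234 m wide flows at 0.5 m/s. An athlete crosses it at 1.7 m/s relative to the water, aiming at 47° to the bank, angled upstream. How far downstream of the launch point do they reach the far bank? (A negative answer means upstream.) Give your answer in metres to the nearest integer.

Perpendicular speed = 1.243 m/s; crossing time = 234 / 1.243 = 188.209 s.
Net downstream speed = -0.659 m/s.
Drift = -0.659 × 188.209 = -124.104 m (upstream).

-124 m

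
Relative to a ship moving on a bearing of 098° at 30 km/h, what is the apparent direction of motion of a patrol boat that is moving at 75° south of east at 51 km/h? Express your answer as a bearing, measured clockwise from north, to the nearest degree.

200°

Taking east as x and north as y: patrol boat velocity = (13.200, -49.262) km/h; ship velocity = (29.708, -4.175) km/h.
Velocity of patrol boat relative to ship = (13.200, -49.262) − (29.708, -4.175) = (-16.508, -45.087) km/h.
Bearing = atan2(-16.51, -45.09) = 200.11° clockwise from north.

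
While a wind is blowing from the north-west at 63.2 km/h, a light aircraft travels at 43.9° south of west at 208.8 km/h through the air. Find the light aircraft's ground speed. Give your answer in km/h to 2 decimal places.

216.99 km/h

Taking east as x and north as y: velocity relative to the air = (-150.451, -144.782) km/h; the air relative to ground = (44.689, -44.689) km/h.
Velocity relative to ground = (-150.451, -144.782) + (44.689, -44.689) = (-105.762, -189.471) km/h.
Speed = |(-105.762, -189.471)| = 216.991 km/h.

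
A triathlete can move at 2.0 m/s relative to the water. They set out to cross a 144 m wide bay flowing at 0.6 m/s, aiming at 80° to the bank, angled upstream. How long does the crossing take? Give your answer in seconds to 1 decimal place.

73.1 s

The component of the triathlete's velocity perpendicular to the bank is 2.0 × sin 80° = 1.970 m/s.
Only the cross-stream component determines the crossing time; the current contributes nothing perpendicular to the bank.
Time = 144 / 1.970 = 73.111 s.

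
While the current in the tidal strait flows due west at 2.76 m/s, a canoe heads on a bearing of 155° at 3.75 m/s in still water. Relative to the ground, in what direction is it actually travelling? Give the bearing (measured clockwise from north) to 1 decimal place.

199.1°

Taking east as x and north as y: velocity relative to the water = (1.585, -3.399) m/s; the water relative to ground = (-2.760, 0.000) m/s.
Velocity relative to ground = (1.585, -3.399) + (-2.760, 0.000) = (-1.175, -3.399) m/s.
Bearing = atan2(-1.18, -3.40) = 199.07° clockwise from north.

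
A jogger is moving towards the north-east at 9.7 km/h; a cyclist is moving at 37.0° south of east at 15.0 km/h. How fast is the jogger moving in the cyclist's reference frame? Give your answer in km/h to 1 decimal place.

16.7 km/h

Taking east as x and north as y: jogger velocity = (6.859, 6.859) km/h; cyclist velocity = (11.980, -9.027) km/h.
Velocity of jogger relative to cyclist = (6.859, 6.859) − (11.980, -9.027) = (-5.121, 15.886) km/h.
Magnitude = |(-5.121, 15.886)| = 16.691 km/h.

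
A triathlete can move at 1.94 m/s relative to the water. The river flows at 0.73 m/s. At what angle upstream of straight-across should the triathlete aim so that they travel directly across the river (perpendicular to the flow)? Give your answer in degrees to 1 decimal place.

22.1°

To cancel the current, the upstream component of the triathlete's velocity must equal the flow: 1.94 sin θ = 0.73.
sin θ = 0.73 / 1.94 = 0.3763.
θ = arcsin(0.3763) = 22.104°.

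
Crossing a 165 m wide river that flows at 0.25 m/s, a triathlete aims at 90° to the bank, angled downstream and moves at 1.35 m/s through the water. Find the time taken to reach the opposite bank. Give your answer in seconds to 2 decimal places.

The component of the triathlete's velocity perpendicular to the bank is 1.35 m/s.
Only the cross-stream component determines the crossing time; the current contributes nothing perpendicular to the bank.
Time = 165 / 1.350 = 122.222 s.

122.22 s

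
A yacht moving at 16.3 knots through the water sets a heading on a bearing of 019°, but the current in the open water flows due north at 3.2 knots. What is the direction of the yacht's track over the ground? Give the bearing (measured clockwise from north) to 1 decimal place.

Taking east as x and north as y: velocity relative to the water = (5.307, 15.412) knots; the water relative to ground = (0.000, 3.200) knots.
Velocity relative to ground = (5.307, 15.412) + (0.000, 3.200) = (5.307, 18.612) knots.
Bearing = atan2(5.31, 18.61) = 15.91° clockwise from north.

015.9°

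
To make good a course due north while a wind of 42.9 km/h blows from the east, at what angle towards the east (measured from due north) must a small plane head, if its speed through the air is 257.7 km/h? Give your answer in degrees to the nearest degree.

The wind pushes perpendicular to the desired track; the heading must have a component into the wind equal to 42.9 km/h: 257.7 sin θ = 42.9.
sin θ = 0.1665, so θ = 9.583°.

10°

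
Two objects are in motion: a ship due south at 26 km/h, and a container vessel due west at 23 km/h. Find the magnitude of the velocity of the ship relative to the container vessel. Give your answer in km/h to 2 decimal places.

34.71 km/h

Taking east as x and north as y: ship velocity = (0.000, -26.000) km/h; container vessel velocity = (-23.000, 0.000) km/h.
Velocity of ship relative to container vessel = (0.000, -26.000) − (-23.000, 0.000) = (23.000, -26.000) km/h.
Magnitude = |(23.000, -26.000)| = 34.713 km/h.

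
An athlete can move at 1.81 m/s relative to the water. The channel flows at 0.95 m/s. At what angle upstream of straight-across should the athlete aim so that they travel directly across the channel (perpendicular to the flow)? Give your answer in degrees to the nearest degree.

32°

To cancel the current, the upstream component of the athlete's velocity must equal the flow: 1.81 sin θ = 0.95.
sin θ = 0.95 / 1.81 = 0.5249.
θ = arcsin(0.5249) = 31.659°.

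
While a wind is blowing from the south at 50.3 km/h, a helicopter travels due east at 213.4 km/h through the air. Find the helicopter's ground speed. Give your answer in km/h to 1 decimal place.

Taking east as x and north as y: velocity relative to the air = (213.400, 0.000) km/h; the air relative to ground = (0.000, 50.300) km/h.
Velocity relative to ground = (213.400, 0.000) + (0.000, 50.300) = (213.400, 50.300) km/h.
Speed = |(213.400, 50.300)| = 219.248 km/h.

219.2 km/h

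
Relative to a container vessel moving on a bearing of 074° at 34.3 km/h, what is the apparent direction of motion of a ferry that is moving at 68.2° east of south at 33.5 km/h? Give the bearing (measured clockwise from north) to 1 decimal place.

Taking east as x and north as y: ferry velocity = (31.104, -12.441) km/h; container vessel velocity = (32.971, 9.454) km/h.
Velocity of ferry relative to container vessel = (31.104, -12.441) − (32.971, 9.454) = (-1.867, -21.895) km/h.
Bearing = atan2(-1.87, -21.90) = 184.87° clockwise from north.

184.9°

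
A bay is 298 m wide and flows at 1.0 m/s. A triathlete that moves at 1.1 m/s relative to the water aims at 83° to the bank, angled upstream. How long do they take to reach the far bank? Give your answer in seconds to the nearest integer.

The component of the triathlete's velocity perpendicular to the bank is 1.1 × sin 83° = 1.092 m/s.
The current is parallel to the bank, so it does not affect the crossing time.
Time = 298 / 1.092 = 272.944 s.

273 s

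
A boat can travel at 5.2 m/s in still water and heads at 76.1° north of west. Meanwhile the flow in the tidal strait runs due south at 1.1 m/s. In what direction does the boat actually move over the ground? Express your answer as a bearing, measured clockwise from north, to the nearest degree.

Taking east as x and north as y: velocity relative to the water = (-1.249, 5.048) m/s; the water relative to ground = (0.000, -1.100) m/s.
Velocity relative to ground = (-1.249, 5.048) + (0.000, -1.100) = (-1.249, 3.948) m/s.
Bearing = atan2(-1.25, 3.95) = 342.44° clockwise from north.

342°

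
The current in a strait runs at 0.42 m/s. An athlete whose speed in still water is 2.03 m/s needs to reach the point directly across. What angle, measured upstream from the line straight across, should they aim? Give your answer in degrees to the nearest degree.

To cancel the current, the upstream component of the athlete's velocity must equal the flow: 2.03 sin θ = 0.42.
sin θ = 0.42 / 2.03 = 0.2069.
θ = arcsin(0.2069) = 11.941°.

12°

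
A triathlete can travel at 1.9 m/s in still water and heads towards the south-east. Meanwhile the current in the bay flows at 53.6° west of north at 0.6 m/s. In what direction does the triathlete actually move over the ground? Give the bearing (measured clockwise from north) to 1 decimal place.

138.9°

Taking east as x and north as y: velocity relative to the water = (1.344, -1.344) m/s; the water relative to ground = (-0.483, 0.356) m/s.
Velocity relative to ground = (1.344, -1.344) + (-0.483, 0.356) = (0.861, -0.987) m/s.
Bearing = atan2(0.86, -0.99) = 138.93° clockwise from north.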